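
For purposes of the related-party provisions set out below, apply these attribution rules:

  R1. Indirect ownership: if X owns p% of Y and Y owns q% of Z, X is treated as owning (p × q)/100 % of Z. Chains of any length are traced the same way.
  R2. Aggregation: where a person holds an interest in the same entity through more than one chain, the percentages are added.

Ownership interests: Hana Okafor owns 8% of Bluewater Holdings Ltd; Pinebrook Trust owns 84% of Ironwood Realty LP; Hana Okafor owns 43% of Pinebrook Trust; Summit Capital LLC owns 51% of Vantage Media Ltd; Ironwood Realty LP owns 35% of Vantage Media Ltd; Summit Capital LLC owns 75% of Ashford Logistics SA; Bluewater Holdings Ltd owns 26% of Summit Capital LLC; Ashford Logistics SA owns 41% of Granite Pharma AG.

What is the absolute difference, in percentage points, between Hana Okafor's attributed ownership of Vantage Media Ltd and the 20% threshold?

6.2972

Chain via Pinebrook Trust → Ironwood Realty LP (R1): 43% × 84% × 35% = 12.642% of Vantage Media Ltd.
Chain via Bluewater Holdings Ltd → Summit Capital LLC (R1): 8% × 26% × 51% = 1.0608% of Vantage Media Ltd.
Aggregating (R2): 12.642% + 1.0608% = 13.7028%.
13.7028% falls short of the 20% threshold by 6.2972 percentage points.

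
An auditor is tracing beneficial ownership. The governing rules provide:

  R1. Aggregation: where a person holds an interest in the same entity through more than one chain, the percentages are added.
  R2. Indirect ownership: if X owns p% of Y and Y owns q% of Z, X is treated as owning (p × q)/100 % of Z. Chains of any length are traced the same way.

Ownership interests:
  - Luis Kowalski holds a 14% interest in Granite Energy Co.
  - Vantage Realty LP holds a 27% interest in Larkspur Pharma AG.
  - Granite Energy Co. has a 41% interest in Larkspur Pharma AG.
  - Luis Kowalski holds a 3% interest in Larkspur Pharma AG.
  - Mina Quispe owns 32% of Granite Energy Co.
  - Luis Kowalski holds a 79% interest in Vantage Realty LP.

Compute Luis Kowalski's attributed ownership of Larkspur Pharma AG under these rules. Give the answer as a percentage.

30.07%

Chain via Granite Energy Co. (R2): 14% × 41% = 5.74% of Larkspur Pharma AG.
Chain via Vantage Realty LP (R2): 79% × 27% = 21.33% of Larkspur Pharma AG.
Direct interest in Larkspur Pharma AG: 3%.
Aggregating (R1): 5.74% + 21.33% + 3% = 30.07%.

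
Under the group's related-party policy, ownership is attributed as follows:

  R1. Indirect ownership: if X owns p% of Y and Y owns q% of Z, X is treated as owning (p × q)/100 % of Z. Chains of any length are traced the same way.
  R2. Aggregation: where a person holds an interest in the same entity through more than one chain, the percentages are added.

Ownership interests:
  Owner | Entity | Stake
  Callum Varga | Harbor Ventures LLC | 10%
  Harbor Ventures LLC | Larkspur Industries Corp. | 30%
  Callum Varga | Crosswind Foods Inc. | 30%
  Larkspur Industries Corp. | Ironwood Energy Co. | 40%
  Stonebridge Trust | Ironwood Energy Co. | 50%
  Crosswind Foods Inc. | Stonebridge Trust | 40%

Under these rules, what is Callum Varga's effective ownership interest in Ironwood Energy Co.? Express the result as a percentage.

7.2%

Chain via Crosswind Foods Inc. → Stonebridge Trust (R1): 30% × 40% × 50% = 6% of Ironwood Energy Co.
Chain via Harbor Ventures LLC → Larkspur Industries Corp. (R1): 10% × 30% × 40% = 1.2% of Ironwood Energy Co.
Aggregating (R2): 6% + 1.2% = 7.2%.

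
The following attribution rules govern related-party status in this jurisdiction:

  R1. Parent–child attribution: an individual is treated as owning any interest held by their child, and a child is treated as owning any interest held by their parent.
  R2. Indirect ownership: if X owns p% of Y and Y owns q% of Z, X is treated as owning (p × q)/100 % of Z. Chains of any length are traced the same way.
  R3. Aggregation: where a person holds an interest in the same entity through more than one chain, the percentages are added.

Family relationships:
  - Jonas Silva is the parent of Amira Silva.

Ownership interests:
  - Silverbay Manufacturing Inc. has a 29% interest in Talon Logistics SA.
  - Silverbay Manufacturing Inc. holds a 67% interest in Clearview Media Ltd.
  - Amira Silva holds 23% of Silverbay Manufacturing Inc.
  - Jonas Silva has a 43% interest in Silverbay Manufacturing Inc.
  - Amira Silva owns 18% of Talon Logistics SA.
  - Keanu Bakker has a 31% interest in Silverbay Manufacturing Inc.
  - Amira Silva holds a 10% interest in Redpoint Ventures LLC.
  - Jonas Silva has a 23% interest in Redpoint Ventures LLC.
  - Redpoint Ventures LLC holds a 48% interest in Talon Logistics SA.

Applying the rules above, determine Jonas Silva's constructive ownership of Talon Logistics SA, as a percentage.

By parent–child attribution (R1), Jonas Silva is treated as also owning Amira Silva's interest in Silverbay Manufacturing Inc, giving 43% + 23% = 66%.
By parent–child attribution (R1), Jonas Silva is treated as also owning Amira Silva's interest in Redpoint Ventures LLC, giving 23% + 10% = 33%.
By parent–child attribution (R1), Jonas Silva is treated as owning Amira Silva's 18% interest in Talon Logistics SA.
Chain via Silverbay Manufacturing Inc. (R2): 66% × 29% = 19.14% of Talon Logistics SA.
Chain via Redpoint Ventures LLC (R2): 33% × 48% = 15.84% of Talon Logistics SA.
Direct interest in Talon Logistics SA: 18%.
Aggregating (R3): 19.14% + 15.84% + 18% = 52.98%.

52.98%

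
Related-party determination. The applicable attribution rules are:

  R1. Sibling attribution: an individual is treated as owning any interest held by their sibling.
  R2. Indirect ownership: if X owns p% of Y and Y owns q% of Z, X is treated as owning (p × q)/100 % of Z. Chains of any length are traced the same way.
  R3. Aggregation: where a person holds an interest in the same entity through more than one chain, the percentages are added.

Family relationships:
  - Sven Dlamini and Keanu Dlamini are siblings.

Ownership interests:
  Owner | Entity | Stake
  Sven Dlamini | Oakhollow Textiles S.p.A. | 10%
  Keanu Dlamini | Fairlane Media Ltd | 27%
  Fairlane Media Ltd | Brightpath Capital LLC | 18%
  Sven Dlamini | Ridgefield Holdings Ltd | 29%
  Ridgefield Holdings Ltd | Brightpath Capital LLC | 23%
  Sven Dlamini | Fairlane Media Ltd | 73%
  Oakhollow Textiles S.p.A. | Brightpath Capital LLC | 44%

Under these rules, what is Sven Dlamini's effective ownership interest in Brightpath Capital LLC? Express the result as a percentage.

By sibling attribution (R1), Sven Dlamini is treated as also owning Keanu Dlamini's interest in Fairlane Media Ltd, giving 73% + 27% = 100%.
Chain via Oakhollow Textiles S.p.A. (R2): 10% × 44% = 4.4% of Brightpath Capital LLC.
Chain via Ridgefield Holdings Ltd (R2): 29% × 23% = 6.67% of Brightpath Capital LLC.
Chain via Fairlane Media Ltd (R2): 100% × 18% = 18% of Brightpath Capital LLC.
Aggregating (R3): 4.4% + 6.67% + 18% = 29.07%.

29.07%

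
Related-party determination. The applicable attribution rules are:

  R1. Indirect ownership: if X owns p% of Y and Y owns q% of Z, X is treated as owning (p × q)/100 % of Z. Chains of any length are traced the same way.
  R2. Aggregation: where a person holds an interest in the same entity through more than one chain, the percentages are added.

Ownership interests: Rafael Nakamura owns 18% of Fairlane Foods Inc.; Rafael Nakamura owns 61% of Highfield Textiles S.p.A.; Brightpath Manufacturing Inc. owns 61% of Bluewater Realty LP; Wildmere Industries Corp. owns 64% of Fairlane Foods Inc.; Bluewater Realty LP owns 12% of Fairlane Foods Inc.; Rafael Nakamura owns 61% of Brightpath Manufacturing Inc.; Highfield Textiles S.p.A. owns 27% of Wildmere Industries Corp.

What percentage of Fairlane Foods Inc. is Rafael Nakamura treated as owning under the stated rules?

33.006%

Chain via Highfield Textiles S.p.A. → Wildmere Industries Corp. (R1): 61% × 27% × 64% = 10.5408% of Fairlane Foods Inc.
Chain via Brightpath Manufacturing Inc. → Bluewater Realty LP (R1): 61% × 61% × 12% = 4.4652% of Fairlane Foods Inc.
Direct interest in Fairlane Foods Inc: 18%.
Aggregating (R2): 10.5408% + 4.4652% + 18% = 33.006%.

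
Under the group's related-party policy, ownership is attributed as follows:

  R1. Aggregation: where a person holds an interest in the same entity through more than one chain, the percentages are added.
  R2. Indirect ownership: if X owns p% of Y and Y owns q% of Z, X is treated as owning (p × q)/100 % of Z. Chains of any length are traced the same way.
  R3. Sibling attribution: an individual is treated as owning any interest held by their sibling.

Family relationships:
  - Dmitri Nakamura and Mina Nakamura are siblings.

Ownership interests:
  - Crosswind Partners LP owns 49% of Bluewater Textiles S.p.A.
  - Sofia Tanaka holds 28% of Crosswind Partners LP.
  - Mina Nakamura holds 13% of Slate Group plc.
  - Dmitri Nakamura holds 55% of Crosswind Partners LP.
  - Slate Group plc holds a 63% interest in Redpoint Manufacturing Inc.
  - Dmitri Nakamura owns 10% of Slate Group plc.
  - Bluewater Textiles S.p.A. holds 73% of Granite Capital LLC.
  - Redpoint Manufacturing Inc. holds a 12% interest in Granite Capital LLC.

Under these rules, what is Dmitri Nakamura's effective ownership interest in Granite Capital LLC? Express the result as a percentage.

21.4123%

By sibling attribution (R3), Dmitri Nakamura is treated as also owning Mina Nakamura's interest in Slate Group plc, giving 10% + 13% = 23%.
Chain via Crosswind Partners LP → Bluewater Textiles S.p.A. (R2): 55% × 49% × 73% = 19.6735% of Granite Capital LLC.
Chain via Slate Group plc → Redpoint Manufacturing Inc. (R2): 23% × 63% × 12% = 1.7388% of Granite Capital LLC.
Aggregating (R1): 19.6735% + 1.7388% = 21.4123%.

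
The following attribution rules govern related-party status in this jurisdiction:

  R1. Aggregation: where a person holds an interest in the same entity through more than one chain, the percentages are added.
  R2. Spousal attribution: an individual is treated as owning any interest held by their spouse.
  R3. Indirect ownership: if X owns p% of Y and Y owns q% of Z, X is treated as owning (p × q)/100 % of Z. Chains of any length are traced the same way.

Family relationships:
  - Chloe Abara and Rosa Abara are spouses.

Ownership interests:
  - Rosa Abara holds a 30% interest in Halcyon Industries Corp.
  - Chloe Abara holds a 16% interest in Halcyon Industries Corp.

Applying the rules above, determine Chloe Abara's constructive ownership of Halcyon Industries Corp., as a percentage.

By spousal attribution (R2), Chloe Abara is treated as also owning Rosa Abara's interest in Halcyon Industries Corp, giving 16% + 30% = 46%.
Direct interest in Halcyon Industries Corp: 46%.

46%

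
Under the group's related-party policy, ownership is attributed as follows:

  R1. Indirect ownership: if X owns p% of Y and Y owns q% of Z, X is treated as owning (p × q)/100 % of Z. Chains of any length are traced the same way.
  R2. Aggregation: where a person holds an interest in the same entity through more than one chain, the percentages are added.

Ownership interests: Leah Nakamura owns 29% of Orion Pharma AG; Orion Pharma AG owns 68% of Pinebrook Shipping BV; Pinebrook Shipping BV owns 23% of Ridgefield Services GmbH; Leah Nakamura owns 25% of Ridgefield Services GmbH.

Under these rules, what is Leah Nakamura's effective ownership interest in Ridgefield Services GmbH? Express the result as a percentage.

29.5356%

Chain via Orion Pharma AG → Pinebrook Shipping BV (R1): 29% × 68% × 23% = 4.5356% of Ridgefield Services GmbH.
Direct interest in Ridgefield Services GmbH: 25%.
Aggregating (R2): 4.5356% + 25% = 29.5356%.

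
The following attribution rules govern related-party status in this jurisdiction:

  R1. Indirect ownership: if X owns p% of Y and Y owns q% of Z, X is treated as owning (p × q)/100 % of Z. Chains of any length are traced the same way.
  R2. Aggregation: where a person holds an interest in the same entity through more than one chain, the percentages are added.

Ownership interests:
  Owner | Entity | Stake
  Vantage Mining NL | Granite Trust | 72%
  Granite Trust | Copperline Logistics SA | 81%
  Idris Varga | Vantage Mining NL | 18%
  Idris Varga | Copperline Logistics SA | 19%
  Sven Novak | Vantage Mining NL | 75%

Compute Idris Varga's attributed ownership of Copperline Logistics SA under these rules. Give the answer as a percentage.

Chain via Vantage Mining NL → Granite Trust (R1): 18% × 72% × 81% = 10.4976% of Copperline Logistics SA.
Direct interest in Copperline Logistics SA: 19%.
Aggregating (R2): 10.4976% + 19% = 29.4976%.

29.4976%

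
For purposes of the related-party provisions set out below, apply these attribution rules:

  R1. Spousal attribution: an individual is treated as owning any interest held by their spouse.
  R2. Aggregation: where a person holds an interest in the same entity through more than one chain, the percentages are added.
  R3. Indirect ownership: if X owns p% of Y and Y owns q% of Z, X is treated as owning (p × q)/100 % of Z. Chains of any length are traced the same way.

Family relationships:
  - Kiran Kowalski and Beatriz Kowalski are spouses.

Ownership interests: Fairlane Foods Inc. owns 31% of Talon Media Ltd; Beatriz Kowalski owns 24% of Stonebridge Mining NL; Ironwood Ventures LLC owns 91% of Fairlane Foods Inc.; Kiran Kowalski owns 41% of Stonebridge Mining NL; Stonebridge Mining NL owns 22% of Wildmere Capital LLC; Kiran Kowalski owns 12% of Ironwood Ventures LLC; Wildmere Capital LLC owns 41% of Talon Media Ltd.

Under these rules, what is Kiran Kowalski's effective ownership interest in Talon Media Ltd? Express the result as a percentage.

9.2482%

By spousal attribution (R1), Kiran Kowalski is treated as also owning Beatriz Kowalski's interest in Stonebridge Mining NL, giving 41% + 24% = 65%.
Chain via Ironwood Ventures LLC → Fairlane Foods Inc. (R3): 12% × 91% × 31% = 3.3852% of Talon Media Ltd.
Chain via Stonebridge Mining NL → Wildmere Capital LLC (R3): 65% × 22% × 41% = 5.863% of Talon Media Ltd.
Aggregating (R2): 3.3852% + 5.863% = 9.2482%.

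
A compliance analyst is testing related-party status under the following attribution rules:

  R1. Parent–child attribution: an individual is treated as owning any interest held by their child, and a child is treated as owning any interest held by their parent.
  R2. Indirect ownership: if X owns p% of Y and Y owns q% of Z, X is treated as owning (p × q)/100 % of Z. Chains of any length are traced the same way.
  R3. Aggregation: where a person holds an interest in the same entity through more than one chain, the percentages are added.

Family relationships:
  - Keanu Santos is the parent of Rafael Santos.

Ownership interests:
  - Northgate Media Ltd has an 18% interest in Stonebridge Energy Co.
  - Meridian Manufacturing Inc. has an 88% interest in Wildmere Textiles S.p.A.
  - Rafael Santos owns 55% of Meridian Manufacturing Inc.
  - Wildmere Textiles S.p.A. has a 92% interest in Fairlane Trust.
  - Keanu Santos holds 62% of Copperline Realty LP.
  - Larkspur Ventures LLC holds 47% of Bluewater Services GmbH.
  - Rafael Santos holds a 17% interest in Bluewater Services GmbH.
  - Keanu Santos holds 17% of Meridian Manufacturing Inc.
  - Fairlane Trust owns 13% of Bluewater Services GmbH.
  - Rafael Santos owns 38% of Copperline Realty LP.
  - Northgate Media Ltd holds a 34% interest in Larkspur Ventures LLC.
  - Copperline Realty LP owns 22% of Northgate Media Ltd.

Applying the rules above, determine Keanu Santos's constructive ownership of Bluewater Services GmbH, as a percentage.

28.093456%

By parent–child attribution (R1), Keanu Santos is treated as also owning Rafael Santos's interest in Meridian Manufacturing Inc, giving 17% + 55% = 72%.
By parent–child attribution (R1), Keanu Santos is treated as also owning Rafael Santos's interest in Copperline Realty LP, giving 62% + 38% = 100%.
By parent–child attribution (R1), Keanu Santos is treated as owning Rafael Santos's 17% interest in Bluewater Services GmbH.
Chain via Meridian Manufacturing Inc. → Wildmere Textiles S.p.A. → Fairlane Trust (R2): 72% × 88% × 92% × 13% = 7.577856% of Bluewater Services GmbH.
Chain via Copperline Realty LP → Northgate Media Ltd → Larkspur Ventures LLC (R2): 100% × 22% × 34% × 47% = 3.5156% of Bluewater Services GmbH.
Direct interest in Bluewater Services GmbH: 17%.
Aggregating (R3): 7.577856% + 3.5156% + 17% = 28.093456%.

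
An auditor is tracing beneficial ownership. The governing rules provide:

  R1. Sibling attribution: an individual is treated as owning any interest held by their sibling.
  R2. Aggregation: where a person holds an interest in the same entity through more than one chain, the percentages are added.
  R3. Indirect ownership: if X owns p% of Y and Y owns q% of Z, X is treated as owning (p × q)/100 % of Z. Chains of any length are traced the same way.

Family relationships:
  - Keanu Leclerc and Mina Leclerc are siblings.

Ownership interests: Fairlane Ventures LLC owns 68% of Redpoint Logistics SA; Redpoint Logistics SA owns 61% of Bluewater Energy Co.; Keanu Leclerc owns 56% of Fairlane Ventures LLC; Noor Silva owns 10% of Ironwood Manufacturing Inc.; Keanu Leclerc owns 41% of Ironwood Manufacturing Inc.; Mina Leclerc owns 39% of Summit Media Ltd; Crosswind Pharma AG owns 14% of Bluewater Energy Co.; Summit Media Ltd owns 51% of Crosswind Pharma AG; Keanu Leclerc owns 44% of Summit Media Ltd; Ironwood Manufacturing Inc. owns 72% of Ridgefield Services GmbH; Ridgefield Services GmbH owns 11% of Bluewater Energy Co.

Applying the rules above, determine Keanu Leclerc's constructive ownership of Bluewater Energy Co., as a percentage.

32.4022%

By sibling attribution (R1), Keanu Leclerc is treated as also owning Mina Leclerc's interest in Summit Media Ltd, giving 44% + 39% = 83%.
Chain via Summit Media Ltd → Crosswind Pharma AG (R3): 83% × 51% × 14% = 5.9262% of Bluewater Energy Co.
Chain via Ironwood Manufacturing Inc. → Ridgefield Services GmbH (R3): 41% × 72% × 11% = 3.2472% of Bluewater Energy Co.
Chain via Fairlane Ventures LLC → Redpoint Logistics SA (R3): 56% × 68% × 61% = 23.2288% of Bluewater Energy Co.
Aggregating (R2): 5.9262% + 3.2472% + 23.2288% = 32.4022%.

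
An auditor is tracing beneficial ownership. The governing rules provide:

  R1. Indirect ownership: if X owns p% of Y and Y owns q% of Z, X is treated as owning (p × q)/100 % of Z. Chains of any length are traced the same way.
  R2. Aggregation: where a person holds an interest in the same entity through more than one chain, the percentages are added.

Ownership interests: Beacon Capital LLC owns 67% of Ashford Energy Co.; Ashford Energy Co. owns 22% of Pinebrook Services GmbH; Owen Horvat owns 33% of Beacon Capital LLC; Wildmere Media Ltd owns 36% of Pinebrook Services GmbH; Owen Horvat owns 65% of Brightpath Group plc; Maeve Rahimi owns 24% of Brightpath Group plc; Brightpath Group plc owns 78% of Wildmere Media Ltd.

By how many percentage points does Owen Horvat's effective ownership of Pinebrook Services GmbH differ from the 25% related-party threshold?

Chain via Brightpath Group plc → Wildmere Media Ltd (R1): 65% × 78% × 36% = 18.252% of Pinebrook Services GmbH.
Chain via Beacon Capital LLC → Ashford Energy Co. (R1): 33% × 67% × 22% = 4.8642% of Pinebrook Services GmbH.
Aggregating (R2): 18.252% + 4.8642% = 23.1162%.
23.1162% falls short of the 25% threshold by 1.8838 percentage points.

1.8838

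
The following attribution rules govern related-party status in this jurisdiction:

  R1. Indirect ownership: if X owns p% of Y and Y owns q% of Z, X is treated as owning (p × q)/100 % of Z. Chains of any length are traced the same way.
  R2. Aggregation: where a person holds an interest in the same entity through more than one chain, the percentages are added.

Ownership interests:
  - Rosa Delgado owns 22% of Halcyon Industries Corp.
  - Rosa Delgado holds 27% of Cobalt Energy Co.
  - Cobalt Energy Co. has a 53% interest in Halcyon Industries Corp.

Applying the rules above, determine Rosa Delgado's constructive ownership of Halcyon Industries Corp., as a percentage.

Chain via Cobalt Energy Co. (R1): 27% × 53% = 14.31% of Halcyon Industries Corp.
Direct interest in Halcyon Industries Corp: 22%.
Aggregating (R2): 14.31% + 22% = 36.31%.

36.31%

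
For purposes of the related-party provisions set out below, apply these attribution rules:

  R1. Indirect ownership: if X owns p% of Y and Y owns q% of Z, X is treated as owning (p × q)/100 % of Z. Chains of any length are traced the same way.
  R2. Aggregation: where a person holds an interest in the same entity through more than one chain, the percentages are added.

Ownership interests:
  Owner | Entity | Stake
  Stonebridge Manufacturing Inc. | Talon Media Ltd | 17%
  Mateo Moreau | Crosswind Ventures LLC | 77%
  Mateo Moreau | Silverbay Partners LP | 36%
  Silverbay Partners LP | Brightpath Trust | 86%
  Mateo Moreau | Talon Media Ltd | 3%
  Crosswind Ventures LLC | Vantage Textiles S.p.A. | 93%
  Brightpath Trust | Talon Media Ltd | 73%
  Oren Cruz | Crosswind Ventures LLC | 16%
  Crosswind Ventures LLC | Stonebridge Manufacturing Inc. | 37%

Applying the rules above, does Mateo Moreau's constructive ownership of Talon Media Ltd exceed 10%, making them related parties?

Chain via Crosswind Ventures LLC → Stonebridge Manufacturing Inc. (R1): 77% × 37% × 17% = 4.8433% of Talon Media Ltd.
Chain via Silverbay Partners LP → Brightpath Trust (R1): 36% × 86% × 73% = 22.6008% of Talon Media Ltd.
Direct interest in Talon Media Ltd: 3%.
Aggregating (R2): 4.8433% + 22.6008% + 3% = 30.4441%.
30.4441% exceeds the 10% threshold, so Mateo is a related party to Talon Media Ltd.

Yes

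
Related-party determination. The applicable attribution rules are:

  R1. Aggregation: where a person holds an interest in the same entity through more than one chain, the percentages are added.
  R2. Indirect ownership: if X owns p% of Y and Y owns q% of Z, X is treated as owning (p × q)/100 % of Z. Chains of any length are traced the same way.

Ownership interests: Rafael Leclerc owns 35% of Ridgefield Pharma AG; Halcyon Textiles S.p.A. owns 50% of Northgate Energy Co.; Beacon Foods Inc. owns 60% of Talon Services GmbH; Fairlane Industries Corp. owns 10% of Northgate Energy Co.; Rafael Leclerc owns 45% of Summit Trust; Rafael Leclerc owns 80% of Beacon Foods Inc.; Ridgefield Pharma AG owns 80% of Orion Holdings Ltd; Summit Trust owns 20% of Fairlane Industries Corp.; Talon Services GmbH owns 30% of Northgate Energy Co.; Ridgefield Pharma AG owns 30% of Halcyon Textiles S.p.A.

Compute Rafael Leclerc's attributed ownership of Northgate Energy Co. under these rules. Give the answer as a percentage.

20.55%

Chain via Beacon Foods Inc. → Talon Services GmbH (R2): 80% × 60% × 30% = 14.4% of Northgate Energy Co.
Chain via Ridgefield Pharma AG → Halcyon Textiles S.p.A. (R2): 35% × 30% × 50% = 5.25% of Northgate Energy Co.
Chain via Summit Trust → Fairlane Industries Corp. (R2): 45% × 20% × 10% = 0.9% of Northgate Energy Co.
Aggregating (R1): 14.4% + 5.25% + 0.9% = 20.55%.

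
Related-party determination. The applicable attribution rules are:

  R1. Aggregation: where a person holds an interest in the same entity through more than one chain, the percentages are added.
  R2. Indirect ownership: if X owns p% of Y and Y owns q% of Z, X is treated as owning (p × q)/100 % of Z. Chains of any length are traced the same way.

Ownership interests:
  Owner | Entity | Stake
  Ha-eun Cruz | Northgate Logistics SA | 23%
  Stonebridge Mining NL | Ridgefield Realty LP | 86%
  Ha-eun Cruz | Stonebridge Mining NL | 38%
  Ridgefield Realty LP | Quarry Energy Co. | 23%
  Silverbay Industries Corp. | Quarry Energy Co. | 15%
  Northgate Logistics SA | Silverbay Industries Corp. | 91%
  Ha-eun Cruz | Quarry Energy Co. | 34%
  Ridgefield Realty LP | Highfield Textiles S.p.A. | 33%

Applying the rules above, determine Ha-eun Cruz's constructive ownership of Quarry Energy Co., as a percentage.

44.6559%

Chain via Northgate Logistics SA → Silverbay Industries Corp. (R2): 23% × 91% × 15% = 3.1395% of Quarry Energy Co.
Chain via Stonebridge Mining NL → Ridgefield Realty LP (R2): 38% × 86% × 23% = 7.5164% of Quarry Energy Co.
Direct interest in Quarry Energy Co: 34%.
Aggregating (R1): 3.1395% + 7.5164% + 34% = 44.6559%.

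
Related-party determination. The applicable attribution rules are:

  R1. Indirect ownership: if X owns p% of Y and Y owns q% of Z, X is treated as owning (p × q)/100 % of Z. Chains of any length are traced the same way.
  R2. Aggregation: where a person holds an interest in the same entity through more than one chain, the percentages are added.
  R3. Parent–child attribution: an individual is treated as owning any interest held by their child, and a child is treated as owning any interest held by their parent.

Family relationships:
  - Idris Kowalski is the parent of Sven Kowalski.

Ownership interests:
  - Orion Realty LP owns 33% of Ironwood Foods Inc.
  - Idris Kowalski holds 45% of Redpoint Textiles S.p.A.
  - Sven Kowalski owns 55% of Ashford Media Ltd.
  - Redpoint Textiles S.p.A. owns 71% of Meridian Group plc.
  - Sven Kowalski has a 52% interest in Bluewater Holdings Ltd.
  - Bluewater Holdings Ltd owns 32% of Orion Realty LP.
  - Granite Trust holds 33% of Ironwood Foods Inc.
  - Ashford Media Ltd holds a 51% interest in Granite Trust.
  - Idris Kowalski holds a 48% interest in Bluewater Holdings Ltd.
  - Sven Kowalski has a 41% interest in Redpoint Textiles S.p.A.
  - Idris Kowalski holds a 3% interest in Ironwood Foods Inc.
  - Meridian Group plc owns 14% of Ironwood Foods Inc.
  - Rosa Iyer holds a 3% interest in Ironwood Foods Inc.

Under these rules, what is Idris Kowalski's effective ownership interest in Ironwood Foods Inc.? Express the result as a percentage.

By parent–child attribution (R3), Idris Kowalski is treated as also owning Sven Kowalski's interest in Bluewater Holdings Ltd, giving 48% + 52% = 100%.
By parent–child attribution (R3), Idris Kowalski is treated as also owning Sven Kowalski's interest in Redpoint Textiles S.p.A, giving 45% + 41% = 86%.
By parent–child attribution (R3), Idris Kowalski is treated as owning Sven Kowalski's 55% interest in Ashford Media Ltd.
Chain via Bluewater Holdings Ltd → Orion Realty LP (R1): 100% × 32% × 33% = 10.56% of Ironwood Foods Inc.
Chain via Redpoint Textiles S.p.A. → Meridian Group plc (R1): 86% × 71% × 14% = 8.5484% of Ironwood Foods Inc.
Direct interest in Ironwood Foods Inc: 3%.
Chain via Ashford Media Ltd → Granite Trust (R1): 55% × 51% × 33% = 9.2565% of Ironwood Foods Inc.
Aggregating (R2): 10.56% + 8.5484% + 3% + 9.2565% = 31.3649%.

31.3649%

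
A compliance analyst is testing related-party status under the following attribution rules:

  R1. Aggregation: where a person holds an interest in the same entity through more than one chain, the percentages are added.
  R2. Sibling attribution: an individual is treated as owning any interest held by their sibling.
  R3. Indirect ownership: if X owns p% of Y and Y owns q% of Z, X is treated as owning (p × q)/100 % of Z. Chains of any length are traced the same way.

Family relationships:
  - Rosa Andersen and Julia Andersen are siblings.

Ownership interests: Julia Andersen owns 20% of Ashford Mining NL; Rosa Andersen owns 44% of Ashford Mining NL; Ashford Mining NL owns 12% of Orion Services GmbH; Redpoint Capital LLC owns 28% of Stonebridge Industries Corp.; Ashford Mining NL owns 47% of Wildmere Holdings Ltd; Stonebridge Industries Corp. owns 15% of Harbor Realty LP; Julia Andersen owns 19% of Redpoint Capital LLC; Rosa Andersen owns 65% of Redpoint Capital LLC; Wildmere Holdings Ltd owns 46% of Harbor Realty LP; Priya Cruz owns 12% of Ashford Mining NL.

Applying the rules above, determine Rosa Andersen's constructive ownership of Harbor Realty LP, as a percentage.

By sibling attribution (R2), Rosa Andersen is treated as also owning Julia Andersen's interest in Ashford Mining NL, giving 44% + 20% = 64%.
By sibling attribution (R2), Rosa Andersen is treated as also owning Julia Andersen's interest in Redpoint Capital LLC, giving 65% + 19% = 84%.
Chain via Ashford Mining NL → Wildmere Holdings Ltd (R3): 64% × 47% × 46% = 13.8368% of Harbor Realty LP.
Chain via Redpoint Capital LLC → Stonebridge Industries Corp. (R3): 84% × 28% × 15% = 3.528% of Harbor Realty LP.
Aggregating (R1): 13.8368% + 3.528% = 17.3648%.

17.3648%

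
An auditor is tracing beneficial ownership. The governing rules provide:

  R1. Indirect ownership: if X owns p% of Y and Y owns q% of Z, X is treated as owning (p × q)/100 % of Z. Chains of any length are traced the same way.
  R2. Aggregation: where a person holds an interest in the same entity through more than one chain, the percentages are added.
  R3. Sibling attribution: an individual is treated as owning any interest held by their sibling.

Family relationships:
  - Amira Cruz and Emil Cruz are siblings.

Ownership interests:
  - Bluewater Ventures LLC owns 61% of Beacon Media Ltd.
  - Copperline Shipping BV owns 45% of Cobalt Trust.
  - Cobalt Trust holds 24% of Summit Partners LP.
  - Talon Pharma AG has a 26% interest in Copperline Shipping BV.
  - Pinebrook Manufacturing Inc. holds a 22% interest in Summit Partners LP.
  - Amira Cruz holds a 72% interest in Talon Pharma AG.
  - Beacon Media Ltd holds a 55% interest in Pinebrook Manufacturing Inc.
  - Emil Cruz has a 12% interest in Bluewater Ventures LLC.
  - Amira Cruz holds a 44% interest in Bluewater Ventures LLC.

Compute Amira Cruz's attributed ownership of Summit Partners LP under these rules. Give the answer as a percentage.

By sibling attribution (R3), Amira Cruz is treated as also owning Emil Cruz's interest in Bluewater Ventures LLC, giving 44% + 12% = 56%.
Chain via Bluewater Ventures LLC → Beacon Media Ltd → Pinebrook Manufacturing Inc. (R1): 56% × 61% × 55% × 22% = 4.13336% of Summit Partners LP.
Chain via Talon Pharma AG → Copperline Shipping BV → Cobalt Trust (R1): 72% × 26% × 45% × 24% = 2.02176% of Summit Partners LP.
Aggregating (R2): 4.13336% + 2.02176% = 6.15512%.

6.15512%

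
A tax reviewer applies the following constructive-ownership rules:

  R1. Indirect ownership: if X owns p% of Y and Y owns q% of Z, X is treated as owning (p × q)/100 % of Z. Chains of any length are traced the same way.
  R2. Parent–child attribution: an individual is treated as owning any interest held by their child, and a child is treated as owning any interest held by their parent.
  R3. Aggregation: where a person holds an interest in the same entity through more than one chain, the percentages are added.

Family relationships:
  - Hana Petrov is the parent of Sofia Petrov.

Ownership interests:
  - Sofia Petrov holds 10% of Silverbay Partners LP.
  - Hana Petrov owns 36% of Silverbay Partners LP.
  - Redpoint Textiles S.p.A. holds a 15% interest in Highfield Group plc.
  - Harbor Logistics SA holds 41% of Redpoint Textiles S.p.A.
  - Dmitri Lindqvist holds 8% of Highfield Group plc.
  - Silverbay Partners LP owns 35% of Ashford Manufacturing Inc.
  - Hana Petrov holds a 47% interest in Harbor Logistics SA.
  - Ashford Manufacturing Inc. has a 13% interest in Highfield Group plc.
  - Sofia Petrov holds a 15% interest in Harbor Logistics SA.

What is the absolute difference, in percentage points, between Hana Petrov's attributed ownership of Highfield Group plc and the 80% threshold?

74.094

By parent–child attribution (R2), Hana Petrov is treated as also owning Sofia Petrov's interest in Silverbay Partners LP, giving 36% + 10% = 46%.
By parent–child attribution (R2), Hana Petrov is treated as also owning Sofia Petrov's interest in Harbor Logistics SA, giving 47% + 15% = 62%.
Chain via Silverbay Partners LP → Ashford Manufacturing Inc. (R1): 46% × 35% × 13% = 2.093% of Highfield Group plc.
Chain via Harbor Logistics SA → Redpoint Textiles S.p.A. (R1): 62% × 41% × 15% = 3.813% of Highfield Group plc.
Aggregating (R3): 2.093% + 3.813% = 5.906%.
5.906% falls short of the 80% threshold by 74.094 percentage points.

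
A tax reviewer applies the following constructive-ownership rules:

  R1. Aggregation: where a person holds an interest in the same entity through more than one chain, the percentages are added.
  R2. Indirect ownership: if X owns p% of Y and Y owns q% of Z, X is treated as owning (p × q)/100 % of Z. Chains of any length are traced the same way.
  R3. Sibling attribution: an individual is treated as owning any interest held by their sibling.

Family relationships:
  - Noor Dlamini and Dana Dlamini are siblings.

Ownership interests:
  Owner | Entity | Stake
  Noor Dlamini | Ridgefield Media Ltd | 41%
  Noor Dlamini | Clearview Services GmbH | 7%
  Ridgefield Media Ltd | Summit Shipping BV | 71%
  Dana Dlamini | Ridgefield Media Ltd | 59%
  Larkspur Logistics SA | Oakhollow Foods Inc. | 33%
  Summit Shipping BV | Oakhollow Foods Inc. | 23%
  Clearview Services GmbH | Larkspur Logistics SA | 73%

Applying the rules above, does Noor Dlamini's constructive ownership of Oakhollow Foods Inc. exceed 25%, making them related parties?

No

By sibling attribution (R3), Noor Dlamini is treated as also owning Dana Dlamini's interest in Ridgefield Media Ltd, giving 41% + 59% = 100%.
Chain via Ridgefield Media Ltd → Summit Shipping BV (R2): 100% × 71% × 23% = 16.33% of Oakhollow Foods Inc.
Chain via Clearview Services GmbH → Larkspur Logistics SA (R2): 7% × 73% × 33% = 1.6863% of Oakhollow Foods Inc.
Aggregating (R1): 16.33% + 1.6863% = 18.0163%.
18.0163% does not exceed the 25% threshold, so Noor is not a related party to Oakhollow Foods Inc.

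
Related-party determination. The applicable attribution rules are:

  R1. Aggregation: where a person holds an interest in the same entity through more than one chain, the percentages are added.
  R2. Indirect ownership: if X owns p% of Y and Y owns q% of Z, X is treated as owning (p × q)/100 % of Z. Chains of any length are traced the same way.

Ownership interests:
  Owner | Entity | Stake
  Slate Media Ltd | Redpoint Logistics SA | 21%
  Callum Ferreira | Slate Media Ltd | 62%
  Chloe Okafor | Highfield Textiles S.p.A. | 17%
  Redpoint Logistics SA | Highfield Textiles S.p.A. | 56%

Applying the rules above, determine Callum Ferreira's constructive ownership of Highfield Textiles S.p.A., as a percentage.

Chain via Slate Media Ltd → Redpoint Logistics SA (R2): 62% × 21% × 56% = 7.2912% of Highfield Textiles S.p.A.

7.2912%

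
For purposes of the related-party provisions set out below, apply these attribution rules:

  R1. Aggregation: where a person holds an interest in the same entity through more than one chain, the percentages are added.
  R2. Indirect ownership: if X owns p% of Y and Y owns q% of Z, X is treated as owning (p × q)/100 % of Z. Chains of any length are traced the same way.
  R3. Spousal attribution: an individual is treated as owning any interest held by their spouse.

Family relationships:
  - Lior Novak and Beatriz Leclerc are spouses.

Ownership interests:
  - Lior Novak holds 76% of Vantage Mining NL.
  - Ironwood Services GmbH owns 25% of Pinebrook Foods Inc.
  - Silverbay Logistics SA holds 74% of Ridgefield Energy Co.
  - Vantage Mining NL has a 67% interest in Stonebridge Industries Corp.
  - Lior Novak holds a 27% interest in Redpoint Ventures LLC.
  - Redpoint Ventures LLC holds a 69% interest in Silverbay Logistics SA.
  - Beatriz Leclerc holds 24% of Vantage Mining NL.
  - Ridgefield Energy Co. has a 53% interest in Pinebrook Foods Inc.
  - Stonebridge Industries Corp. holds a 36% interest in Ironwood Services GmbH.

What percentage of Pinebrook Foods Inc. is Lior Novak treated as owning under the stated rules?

By spousal attribution (R3), Lior Novak is treated as also owning Beatriz Leclerc's interest in Vantage Mining NL, giving 76% + 24% = 100%.
Chain via Vantage Mining NL → Stonebridge Industries Corp. → Ironwood Services GmbH (R2): 100% × 67% × 36% × 25% = 6.03% of Pinebrook Foods Inc.
Chain via Redpoint Ventures LLC → Silverbay Logistics SA → Ridgefield Energy Co. (R2): 27% × 69% × 74% × 53% = 7.306686% of Pinebrook Foods Inc.
Aggregating (R1): 6.03% + 7.306686% = 13.336686%.

13.336686%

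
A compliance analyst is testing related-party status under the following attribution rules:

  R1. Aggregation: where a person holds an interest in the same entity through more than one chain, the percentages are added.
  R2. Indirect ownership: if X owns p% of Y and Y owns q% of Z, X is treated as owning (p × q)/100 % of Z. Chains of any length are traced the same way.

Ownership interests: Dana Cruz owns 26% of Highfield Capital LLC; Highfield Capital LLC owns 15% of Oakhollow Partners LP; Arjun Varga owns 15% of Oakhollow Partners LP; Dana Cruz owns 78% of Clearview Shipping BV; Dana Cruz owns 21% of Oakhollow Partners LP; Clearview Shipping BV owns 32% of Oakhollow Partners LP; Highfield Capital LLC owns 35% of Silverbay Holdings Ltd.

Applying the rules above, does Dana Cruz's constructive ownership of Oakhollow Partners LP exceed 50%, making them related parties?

Chain via Highfield Capital LLC (R2): 26% × 15% = 3.9% of Oakhollow Partners LP.
Chain via Clearview Shipping BV (R2): 78% × 32% = 24.96% of Oakhollow Partners LP.
Direct interest in Oakhollow Partners LP: 21%.
Aggregating (R1): 3.9% + 24.96% + 21% = 49.86%.
49.86% does not exceed the 50% threshold, so Dana is not a related party to Oakhollow Partners LP.

No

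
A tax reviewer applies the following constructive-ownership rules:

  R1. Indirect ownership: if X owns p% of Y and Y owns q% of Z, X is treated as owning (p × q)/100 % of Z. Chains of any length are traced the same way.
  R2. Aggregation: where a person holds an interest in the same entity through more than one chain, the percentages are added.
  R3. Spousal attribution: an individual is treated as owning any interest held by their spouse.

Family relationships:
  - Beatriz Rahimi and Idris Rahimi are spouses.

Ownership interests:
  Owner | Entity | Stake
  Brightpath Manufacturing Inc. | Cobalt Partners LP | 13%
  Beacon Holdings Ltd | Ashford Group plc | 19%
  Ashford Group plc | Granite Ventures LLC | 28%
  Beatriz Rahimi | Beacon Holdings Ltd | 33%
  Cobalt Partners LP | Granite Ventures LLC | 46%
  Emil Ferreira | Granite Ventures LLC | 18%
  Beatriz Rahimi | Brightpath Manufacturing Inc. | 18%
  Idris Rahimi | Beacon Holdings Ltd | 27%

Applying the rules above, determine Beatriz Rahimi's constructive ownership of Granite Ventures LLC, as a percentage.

4.2684%

By spousal attribution (R3), Beatriz Rahimi is treated as also owning Idris Rahimi's interest in Beacon Holdings Ltd, giving 33% + 27% = 60%.
Chain via Brightpath Manufacturing Inc. → Cobalt Partners LP (R1): 18% × 13% × 46% = 1.0764% of Granite Ventures LLC.
Chain via Beacon Holdings Ltd → Ashford Group plc (R1): 60% × 19% × 28% = 3.192% of Granite Ventures LLC.
Aggregating (R2): 1.0764% + 3.192% = 4.2684%.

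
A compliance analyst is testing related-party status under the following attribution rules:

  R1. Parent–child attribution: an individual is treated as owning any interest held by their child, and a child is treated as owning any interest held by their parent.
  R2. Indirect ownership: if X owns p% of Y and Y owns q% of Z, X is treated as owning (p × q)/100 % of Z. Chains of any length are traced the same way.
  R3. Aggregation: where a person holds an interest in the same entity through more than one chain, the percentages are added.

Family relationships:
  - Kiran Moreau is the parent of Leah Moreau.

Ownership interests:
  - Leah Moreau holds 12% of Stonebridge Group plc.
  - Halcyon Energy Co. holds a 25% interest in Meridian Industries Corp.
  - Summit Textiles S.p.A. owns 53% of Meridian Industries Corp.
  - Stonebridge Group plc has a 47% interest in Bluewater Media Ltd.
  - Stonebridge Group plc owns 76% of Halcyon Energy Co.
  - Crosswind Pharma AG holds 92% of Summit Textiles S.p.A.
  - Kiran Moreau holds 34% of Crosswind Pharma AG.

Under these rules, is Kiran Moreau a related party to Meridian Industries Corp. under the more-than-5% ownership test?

Yes

By parent–child attribution (R1), Kiran Moreau is treated as owning Leah Moreau's 12% interest in Stonebridge Group plc.
Chain via Crosswind Pharma AG → Summit Textiles S.p.A. (R2): 34% × 92% × 53% = 16.5784% of Meridian Industries Corp.
Chain via Stonebridge Group plc → Halcyon Energy Co. (R2): 12% × 76% × 25% = 2.28% of Meridian Industries Corp.
Aggregating (R3): 16.5784% + 2.28% = 18.8584%.
18.8584% exceeds the 5% threshold, so Kiran is a related party to Meridian Industries Corp.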